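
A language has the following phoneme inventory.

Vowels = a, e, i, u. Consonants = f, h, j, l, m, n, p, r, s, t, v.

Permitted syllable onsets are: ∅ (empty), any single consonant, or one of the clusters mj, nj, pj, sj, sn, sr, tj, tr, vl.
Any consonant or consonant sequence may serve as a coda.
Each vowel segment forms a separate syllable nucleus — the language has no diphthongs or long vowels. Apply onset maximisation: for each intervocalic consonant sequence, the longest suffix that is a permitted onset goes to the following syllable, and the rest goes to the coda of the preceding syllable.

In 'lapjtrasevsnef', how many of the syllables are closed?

Nuclei (vowels): a, a, e, e → 4 syllables.
σ1/σ2 boundary: /pjtr/ — longest licit onset from the right is /tr/, leaving /pj/ as coda.
σ2/σ3 boundary: /s/ is a single consonant, so it becomes the next onset.
σ3/σ4 boundary: /vsn/ — longest licit onset from the right is /sn/, leaving /v/ as coda.
Syllabification: lapj.tra.sev.snef.
Classifying each syllable: /lapj/ (closed), /tra/ (open), /sev/ (closed), /snef/ (closed).
Closed syllables: 3.

3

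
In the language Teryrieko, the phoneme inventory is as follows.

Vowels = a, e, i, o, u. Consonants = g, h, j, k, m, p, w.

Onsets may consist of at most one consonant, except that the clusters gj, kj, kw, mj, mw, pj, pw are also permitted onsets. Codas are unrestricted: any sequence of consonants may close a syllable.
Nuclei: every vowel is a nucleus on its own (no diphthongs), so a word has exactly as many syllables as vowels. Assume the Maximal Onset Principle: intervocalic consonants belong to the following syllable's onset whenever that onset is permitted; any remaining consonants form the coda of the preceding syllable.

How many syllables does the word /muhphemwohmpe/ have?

4

Vowels present: u, e, o, e; each is a nucleus, giving 4 syllables.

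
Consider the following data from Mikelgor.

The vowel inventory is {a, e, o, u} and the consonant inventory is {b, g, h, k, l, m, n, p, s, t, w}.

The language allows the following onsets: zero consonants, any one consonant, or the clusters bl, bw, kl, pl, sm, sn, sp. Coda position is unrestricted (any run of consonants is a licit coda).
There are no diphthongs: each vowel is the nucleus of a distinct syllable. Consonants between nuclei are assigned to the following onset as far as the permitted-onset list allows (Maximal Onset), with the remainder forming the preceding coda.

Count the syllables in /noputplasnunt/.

Nuclei (vowels): o, u, a, u → 4 syllables.

4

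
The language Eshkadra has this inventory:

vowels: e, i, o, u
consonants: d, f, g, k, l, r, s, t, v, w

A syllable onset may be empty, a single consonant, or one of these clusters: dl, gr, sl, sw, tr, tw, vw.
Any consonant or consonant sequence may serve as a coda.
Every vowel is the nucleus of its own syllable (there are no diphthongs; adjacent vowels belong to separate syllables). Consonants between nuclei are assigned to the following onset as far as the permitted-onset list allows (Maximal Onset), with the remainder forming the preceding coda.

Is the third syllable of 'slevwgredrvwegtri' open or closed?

Nuclei (vowels): e, e, e, i → 4 syllables.
Between /e/ (V1) and /e/ (V2): /vwgr/ splits as /vw/ + /gr/ (/gr/ is the longest suffix that is a licit onset).
Between /e/ (V2) and /e/ (V3): /drvw/ — longest licit onset from the right is /vw/, leaving /dr/ as coda.
Between /e/ (V3) and /i/ (V4): /gtr/ — longest licit onset from the right is /tr/, leaving /g/ as coda.
Result: slevw.gredr.vweg.tri.
Syllable 3 is /vweg/ with coda /g/, so it is closed.

closed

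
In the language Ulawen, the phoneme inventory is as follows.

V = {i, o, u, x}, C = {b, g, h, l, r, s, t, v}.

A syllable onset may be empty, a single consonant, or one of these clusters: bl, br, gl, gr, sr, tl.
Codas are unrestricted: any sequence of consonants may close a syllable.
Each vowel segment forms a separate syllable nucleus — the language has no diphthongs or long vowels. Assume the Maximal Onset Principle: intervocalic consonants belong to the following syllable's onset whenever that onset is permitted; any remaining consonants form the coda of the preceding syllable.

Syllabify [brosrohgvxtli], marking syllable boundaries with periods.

Vowels present: o, o, x, i; each is a nucleus, giving 4 syllables.
V1 /o/ – V2 /o/: cluster /sr/ — /sr/ is itself a permitted onset, so the whole cluster goes right; preceding coda = ∅.
V2 /o/ – V3 /x/: /hgv/ — longest licit onset from the right is /v/, leaving /hg/ as coda.
V3 /x/ – V4 /i/: /tl/ — entire cluster is a permitted onset → onset /tl/, coda ∅.

bro.srohg.vx.tli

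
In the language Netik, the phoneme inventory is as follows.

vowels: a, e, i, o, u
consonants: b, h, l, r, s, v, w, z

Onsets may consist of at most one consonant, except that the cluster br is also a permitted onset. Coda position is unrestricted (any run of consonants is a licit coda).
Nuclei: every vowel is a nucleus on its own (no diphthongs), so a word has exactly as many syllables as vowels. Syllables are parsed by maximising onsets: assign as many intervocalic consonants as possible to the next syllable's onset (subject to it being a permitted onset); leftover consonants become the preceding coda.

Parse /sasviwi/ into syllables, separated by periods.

sas.vi.wi

Vowels present: a, i, i; each is a nucleus, giving 3 syllables.
Between /a/ (V1) and /i/ (V2): /sv/ — longest licit onset from the right is /v/, leaving /s/ as coda.
Between /i/ (V2) and /i/ (V3): /w/ is a single consonant, so it becomes the next onset.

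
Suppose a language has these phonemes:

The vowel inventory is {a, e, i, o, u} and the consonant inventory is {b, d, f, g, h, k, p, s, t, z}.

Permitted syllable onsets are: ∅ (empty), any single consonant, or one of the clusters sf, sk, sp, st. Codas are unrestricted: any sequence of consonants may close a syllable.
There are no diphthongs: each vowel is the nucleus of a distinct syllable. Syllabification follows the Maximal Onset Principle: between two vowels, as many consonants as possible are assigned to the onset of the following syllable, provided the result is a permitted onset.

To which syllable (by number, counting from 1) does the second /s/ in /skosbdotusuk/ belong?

Vowels present: o, o, u, u; each is a nucleus, giving 4 syllables.
σ1/σ2 boundary: cluster /sbd/ — the longest permitted-onset suffix is /d/; onset = /d/, preceding coda = /sb/.
σ2/σ3 boundary: just /t/ — single C goes to the following onset.
σ3/σ4 boundary: just /s/ — single C goes to the following onset.
Putting it together: skosb.do.tu.suk.
The second /s/ is in the coda of syllable 1 (/skosb/).

1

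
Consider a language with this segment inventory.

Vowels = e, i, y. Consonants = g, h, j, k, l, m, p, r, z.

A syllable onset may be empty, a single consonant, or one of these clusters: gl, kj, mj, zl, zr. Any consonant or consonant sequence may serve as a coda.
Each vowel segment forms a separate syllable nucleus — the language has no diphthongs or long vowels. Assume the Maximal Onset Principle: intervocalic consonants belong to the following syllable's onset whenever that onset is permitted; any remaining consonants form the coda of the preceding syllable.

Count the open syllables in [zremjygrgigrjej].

Vowels present: e, y, i, e; each is a nucleus, giving 4 syllables.
Between /e/ (V1) and /y/ (V2): cluster /mj/ — /mj/ is itself a permitted onset, so the whole cluster goes right; preceding coda = ∅.
Between /y/ (V2) and /i/ (V3): /grg/ — longest licit onset from the right is /g/, leaving /gr/ as coda.
Between /i/ (V3) and /e/ (V4): /grj/; trying suffixes from longest down, /j/ is the first permitted one, so coda /gr/ | onset /j/.
Putting it together: zre.mjygr.gigr.jej.
Classifying each syllable: /zre/ (open), /mjygr/ (closed), /gigr/ (closed), /jej/ (closed).
Open syllables: 1.

1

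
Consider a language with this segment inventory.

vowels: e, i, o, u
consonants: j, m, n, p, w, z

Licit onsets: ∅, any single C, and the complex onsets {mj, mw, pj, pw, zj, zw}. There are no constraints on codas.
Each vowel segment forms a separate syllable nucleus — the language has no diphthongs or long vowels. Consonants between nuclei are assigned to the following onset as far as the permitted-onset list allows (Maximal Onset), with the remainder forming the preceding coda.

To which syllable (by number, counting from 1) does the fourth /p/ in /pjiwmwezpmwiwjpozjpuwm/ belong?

5

Vowels present: i, e, i, o, u; each is a nucleus, giving 5 syllables.
Between /i/ (V1) and /e/ (V2): cluster /wmw/ — the longest permitted-onset suffix is /mw/; onset = /mw/, preceding coda = /w/.
Between /e/ (V2) and /i/ (V3): /zpmw/ — longest licit onset from the right is /mw/, leaving /zp/ as coda.
Between /i/ (V3) and /o/ (V4): cluster /wjp/ — the longest permitted-onset suffix is /p/; onset = /p/, preceding coda = /wj/.
Between /o/ (V4) and /u/ (V5): /zjp/ splits as /zj/ + /p/ (/p/ is the longest suffix that is a licit onset).
So the parse is pjiw.mwezp.mwiwj.pozj.puwm.
The fourth /p/ is in the onset of syllable 5 (/puwm/).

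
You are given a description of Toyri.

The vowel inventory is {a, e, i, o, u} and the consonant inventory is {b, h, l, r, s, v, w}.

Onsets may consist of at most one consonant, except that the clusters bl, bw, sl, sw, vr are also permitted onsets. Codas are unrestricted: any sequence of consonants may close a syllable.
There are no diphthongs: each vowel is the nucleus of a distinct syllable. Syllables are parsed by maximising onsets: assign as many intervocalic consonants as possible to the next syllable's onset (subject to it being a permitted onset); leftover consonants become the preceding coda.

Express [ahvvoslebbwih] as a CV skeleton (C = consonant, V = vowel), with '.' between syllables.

VCC.CV.CCVC.CCVC

The vowels are a, o, e, i — 4 nuclei, so 4 syllables.
σ1/σ2 boundary: /hvv/ — longest licit onset from the right is /v/, leaving /hv/ as coda.
σ2/σ3 boundary: /sl/ is a licit onset in full, so it all attaches to the next syllable.
σ3/σ4 boundary: /bbw/; trying suffixes from longest down, /bw/ is the first permitted one, so coda /b/ | onset /bw/.
So the parse is ahv.vo.sleb.bwih.
Mapping each syllable to C/V: /ahv/ → VCC, /vo/ → CV, /sleb/ → CCVC, /bwih/ → CCVC.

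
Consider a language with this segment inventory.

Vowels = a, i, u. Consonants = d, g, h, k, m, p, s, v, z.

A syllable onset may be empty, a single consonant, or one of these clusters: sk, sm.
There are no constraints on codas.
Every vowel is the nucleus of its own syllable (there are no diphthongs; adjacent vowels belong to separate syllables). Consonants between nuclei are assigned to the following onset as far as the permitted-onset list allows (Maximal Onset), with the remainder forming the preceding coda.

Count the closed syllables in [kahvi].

Nuclei (vowels): a, i → 2 syllables.
V1 /a/ – V2 /i/: /hv/; trying suffixes from longest down, /v/ is the first permitted one, so coda /h/ | onset /v/.
So the parse is kah.vi.
Classifying each syllable: /kah/ (closed), /vi/ (open).
Closed syllables: 1.

1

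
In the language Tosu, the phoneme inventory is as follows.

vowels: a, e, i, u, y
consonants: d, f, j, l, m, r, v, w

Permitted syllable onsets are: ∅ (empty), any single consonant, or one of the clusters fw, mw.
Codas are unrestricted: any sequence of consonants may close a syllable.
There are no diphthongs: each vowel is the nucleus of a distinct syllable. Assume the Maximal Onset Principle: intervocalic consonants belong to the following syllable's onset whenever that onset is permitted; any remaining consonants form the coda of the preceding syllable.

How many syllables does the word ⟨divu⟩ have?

2

The vowels are i, u — 2 nuclei, so 2 syllables.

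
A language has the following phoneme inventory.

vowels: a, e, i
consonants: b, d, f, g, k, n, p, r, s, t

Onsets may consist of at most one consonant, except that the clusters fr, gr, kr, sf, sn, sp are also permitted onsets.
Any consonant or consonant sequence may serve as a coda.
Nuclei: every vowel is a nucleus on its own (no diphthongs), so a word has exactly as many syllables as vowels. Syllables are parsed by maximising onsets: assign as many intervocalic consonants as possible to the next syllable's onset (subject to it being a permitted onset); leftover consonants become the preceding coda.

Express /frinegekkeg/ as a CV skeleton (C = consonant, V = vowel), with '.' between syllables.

Vowels present: i, e, e, e; each is a nucleus, giving 4 syllables.
V1 /i/ – V2 /e/: /n/ → onset of the next syllable (single consonants are always licit onsets).
V2 /e/ – V3 /e/: /g/ is a single consonant, so it becomes the next onset.
V3 /e/ – V4 /e/: /kk/ splits as /k/ + /k/ (/k/ is the longest suffix that is a licit onset).
So the parse is fri.ne.gek.keg.
Mapping each syllable to C/V: /fri/ → CCV, /ne/ → CV, /gek/ → CVC, /keg/ → CVC.

CCV.CV.CVC.CVC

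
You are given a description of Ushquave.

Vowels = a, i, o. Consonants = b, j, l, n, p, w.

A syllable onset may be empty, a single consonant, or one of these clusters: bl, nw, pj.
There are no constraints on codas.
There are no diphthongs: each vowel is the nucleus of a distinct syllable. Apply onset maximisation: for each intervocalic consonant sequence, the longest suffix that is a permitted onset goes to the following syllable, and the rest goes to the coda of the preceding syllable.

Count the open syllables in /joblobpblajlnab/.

1

Nuclei (vowels): o, o, a, a → 4 syllables.
V1 /o/ – V2 /o/: /bl/ — entire cluster is a permitted onset → onset /bl/, coda ∅.
V2 /o/ – V3 /a/: cluster /bpbl/ — the longest permitted-onset suffix is /bl/; onset = /bl/, preceding coda = /bp/.
V3 /a/ – V4 /a/: /jln/; trying suffixes from longest down, /n/ is the first permitted one, so coda /jl/ | onset /n/.
Result: jo.blobp.blajl.nab.
Classifying each syllable: /jo/ (open), /blobp/ (closed), /blajl/ (closed), /nab/ (closed).
Open syllables: 1.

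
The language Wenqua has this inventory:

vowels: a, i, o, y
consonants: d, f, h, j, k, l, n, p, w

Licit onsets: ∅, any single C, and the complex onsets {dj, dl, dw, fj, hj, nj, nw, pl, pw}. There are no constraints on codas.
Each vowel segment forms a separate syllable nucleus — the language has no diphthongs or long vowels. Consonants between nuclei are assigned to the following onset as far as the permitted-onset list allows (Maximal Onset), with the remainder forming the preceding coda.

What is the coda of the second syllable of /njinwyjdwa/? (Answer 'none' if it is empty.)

j

Vowels present: i, y, a; each is a nucleus, giving 3 syllables.
V1 /i/ – V2 /y/: /nw/ is a licit onset in full, so it all attaches to the next syllable.
V2 /y/ – V3 /a/: /jdw/ splits as /j/ + /dw/ (/dw/ is the longest suffix that is a licit onset).
Syllabification: nji.nwyj.dwa.
Syllable 2 is /nwyj/: onset /nw/, nucleus /y/, coda /j/.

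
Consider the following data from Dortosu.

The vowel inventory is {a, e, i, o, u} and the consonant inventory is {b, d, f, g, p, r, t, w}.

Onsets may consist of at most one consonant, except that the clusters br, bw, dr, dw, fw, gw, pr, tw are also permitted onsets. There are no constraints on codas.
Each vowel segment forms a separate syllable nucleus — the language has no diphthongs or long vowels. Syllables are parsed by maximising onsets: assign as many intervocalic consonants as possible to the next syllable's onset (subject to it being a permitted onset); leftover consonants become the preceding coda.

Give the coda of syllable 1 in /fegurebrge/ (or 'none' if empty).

none

Vowels present: e, u, e, e; each is a nucleus, giving 4 syllables.
σ1/σ2 boundary: just /g/ — single C goes to the following onset.
σ2/σ3 boundary: /r/ → onset of the next syllable (single consonants are always licit onsets).
σ3/σ4 boundary: cluster /brg/ — the longest permitted-onset suffix is /g/; onset = /g/, preceding coda = /br/.
Result: fe.gu.rebr.ge.
Syllable 1 is /fe/: onset /f/, nucleus /e/, coda ∅.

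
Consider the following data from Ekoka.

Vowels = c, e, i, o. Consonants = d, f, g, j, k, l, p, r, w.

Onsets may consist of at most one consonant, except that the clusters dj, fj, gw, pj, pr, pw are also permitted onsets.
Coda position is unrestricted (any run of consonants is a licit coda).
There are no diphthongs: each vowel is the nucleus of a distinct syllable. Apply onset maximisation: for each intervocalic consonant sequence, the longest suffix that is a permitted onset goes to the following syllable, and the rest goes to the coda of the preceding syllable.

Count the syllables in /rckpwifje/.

Vowels present: c, i, e; each is a nucleus, giving 3 syllables.

3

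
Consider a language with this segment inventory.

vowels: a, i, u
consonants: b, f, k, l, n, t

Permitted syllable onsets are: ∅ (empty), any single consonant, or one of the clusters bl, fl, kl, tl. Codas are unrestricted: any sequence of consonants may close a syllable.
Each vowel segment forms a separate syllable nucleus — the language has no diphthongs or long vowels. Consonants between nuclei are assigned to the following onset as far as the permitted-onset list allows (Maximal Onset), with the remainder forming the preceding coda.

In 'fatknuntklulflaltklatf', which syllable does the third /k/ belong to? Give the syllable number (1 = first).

5

Nuclei (vowels): a, u, u, a, a → 5 syllables.
/a…u/ gap (V1→V2): cluster /tkn/ — the longest permitted-onset suffix is /n/; onset = /n/, preceding coda = /tk/.
/u…u/ gap (V2→V3): /ntkl/ — longest licit onset from the right is /kl/, leaving /nt/ as coda.
/u…a/ gap (V3→V4): /lfl/ — longest licit onset from the right is /fl/, leaving /l/ as coda.
/a…a/ gap (V4→V5): /ltkl/; trying suffixes from longest down, /kl/ is the first permitted one, so coda /lt/ | onset /kl/.
So the parse is fatk.nunt.klul.flalt.klatf.
The third /k/ is in the onset of syllable 5 (/klatf/).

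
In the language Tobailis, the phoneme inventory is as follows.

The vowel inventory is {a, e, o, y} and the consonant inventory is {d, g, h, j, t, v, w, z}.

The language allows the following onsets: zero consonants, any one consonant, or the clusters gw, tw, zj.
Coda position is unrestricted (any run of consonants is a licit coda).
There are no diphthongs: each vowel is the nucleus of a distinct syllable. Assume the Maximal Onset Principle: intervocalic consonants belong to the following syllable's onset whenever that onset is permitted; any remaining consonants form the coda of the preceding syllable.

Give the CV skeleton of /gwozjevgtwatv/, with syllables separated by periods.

Vowels present: o, e, a; each is a nucleus, giving 3 syllables.
/o…e/ gap (V1→V2): cluster /zj/ — /zj/ is itself a permitted onset, so the whole cluster goes right; preceding coda = ∅.
/e…a/ gap (V2→V3): /vgtw/ splits as /vg/ + /tw/ (/tw/ is the longest suffix that is a licit onset).
So the parse is gwo.zjevg.twatv.
Mapping each syllable to C/V: /gwo/ → CCV, /zjevg/ → CCVCC, /twatv/ → CCVCC.

CCV.CCVCC.CCVCC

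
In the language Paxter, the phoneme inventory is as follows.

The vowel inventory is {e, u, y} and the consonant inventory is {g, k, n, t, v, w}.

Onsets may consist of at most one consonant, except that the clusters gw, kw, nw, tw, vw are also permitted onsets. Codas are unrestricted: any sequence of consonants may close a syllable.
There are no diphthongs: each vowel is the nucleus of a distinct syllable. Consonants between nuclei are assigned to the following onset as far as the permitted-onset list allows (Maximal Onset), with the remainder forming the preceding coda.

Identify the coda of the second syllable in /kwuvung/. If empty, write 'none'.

Vowels present: u, u; each is a nucleus, giving 2 syllables.
σ1/σ2 boundary: /v/ is a single consonant, so it becomes the next onset.
Result: kwu.vung.
Syllable 2 is /vung/: onset /v/, nucleus /u/, coda /ng/.

ng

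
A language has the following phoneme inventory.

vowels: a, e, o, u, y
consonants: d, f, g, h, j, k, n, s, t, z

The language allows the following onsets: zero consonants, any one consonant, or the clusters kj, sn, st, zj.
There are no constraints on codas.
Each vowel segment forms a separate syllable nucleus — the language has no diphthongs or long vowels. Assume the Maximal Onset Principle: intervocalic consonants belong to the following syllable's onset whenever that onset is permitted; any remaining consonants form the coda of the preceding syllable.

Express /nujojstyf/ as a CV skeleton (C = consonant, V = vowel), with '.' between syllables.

CV.CVC.CCVC

Nuclei (vowels): u, o, y → 3 syllables.
σ1/σ2 boundary: /j/ is a single consonant, so it becomes the next onset.
σ2/σ3 boundary: cluster /jst/ — the longest permitted-onset suffix is /st/; onset = /st/, preceding coda = /j/.
Syllabification: nu.joj.styf.
Mapping each syllable to C/V: /nu/ → CV, /joj/ → CVC, /styf/ → CCVC.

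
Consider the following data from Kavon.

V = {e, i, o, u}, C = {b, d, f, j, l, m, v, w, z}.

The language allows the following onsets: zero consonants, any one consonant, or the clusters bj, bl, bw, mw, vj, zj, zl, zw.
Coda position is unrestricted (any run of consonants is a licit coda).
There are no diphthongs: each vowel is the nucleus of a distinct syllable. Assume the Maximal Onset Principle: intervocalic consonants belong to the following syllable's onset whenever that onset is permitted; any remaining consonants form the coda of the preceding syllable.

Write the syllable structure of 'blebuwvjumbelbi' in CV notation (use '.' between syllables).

CCV.CVC.CCVC.CVC.CV

The vowels are e, u, u, e, i — 5 nuclei, so 5 syllables.
Between /e/ (V1) and /u/ (V2): /b/ is a single consonant, so it becomes the next onset.
Between /u/ (V2) and /u/ (V3): /wvj/; trying suffixes from longest down, /vj/ is the first permitted one, so coda /w/ | onset /vj/.
Between /u/ (V3) and /e/ (V4): /mb/ splits as /m/ + /b/ (/b/ is the longest suffix that is a licit onset).
Between /e/ (V4) and /i/ (V5): /lb/ — longest licit onset from the right is /b/, leaving /l/ as coda.
Putting it together: ble.buw.vjum.bel.bi.
Mapping each syllable to C/V: /ble/ → CCV, /buw/ → CVC, /vjum/ → CCVC, /bel/ → CVC, /bi/ → CV.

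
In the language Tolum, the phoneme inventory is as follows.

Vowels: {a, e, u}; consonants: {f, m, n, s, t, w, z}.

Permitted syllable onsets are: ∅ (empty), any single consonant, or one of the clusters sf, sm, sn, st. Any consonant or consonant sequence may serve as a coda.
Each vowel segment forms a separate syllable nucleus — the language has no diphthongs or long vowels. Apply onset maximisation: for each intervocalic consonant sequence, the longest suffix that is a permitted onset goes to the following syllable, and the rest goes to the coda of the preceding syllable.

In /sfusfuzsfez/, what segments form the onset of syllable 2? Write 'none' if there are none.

Nuclei (vowels): u, u, e → 3 syllables.
Between /u/ (V1) and /u/ (V2): cluster /sf/ — /sf/ is itself a permitted onset, so the whole cluster goes right; preceding coda = ∅.
Between /u/ (V2) and /e/ (V3): /zsf/ splits as /z/ + /sf/ (/sf/ is the longest suffix that is a licit onset).
Putting it together: sfu.sfuz.sfez.
Syllable 2 is /sfuz/: onset /sf/, nucleus /u/, coda /z/.

sf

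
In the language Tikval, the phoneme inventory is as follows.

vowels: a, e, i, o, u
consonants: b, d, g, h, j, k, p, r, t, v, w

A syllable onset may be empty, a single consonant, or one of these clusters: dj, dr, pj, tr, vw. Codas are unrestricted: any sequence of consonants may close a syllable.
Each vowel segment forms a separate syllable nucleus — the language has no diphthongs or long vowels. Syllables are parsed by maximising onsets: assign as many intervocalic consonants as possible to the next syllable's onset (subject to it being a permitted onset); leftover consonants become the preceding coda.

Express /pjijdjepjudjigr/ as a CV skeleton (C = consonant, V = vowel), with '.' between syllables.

Nuclei (vowels): i, e, u, i → 4 syllables.
/i…e/ gap (V1→V2): /jdj/; trying suffixes from longest down, /dj/ is the first permitted one, so coda /j/ | onset /dj/.
/e…u/ gap (V2→V3): cluster /pj/ — /pj/ is itself a permitted onset, so the whole cluster goes right; preceding coda = ∅.
/u…i/ gap (V3→V4): /dj/ — entire cluster is a permitted onset → onset /dj/, coda ∅.
So the parse is pjij.dje.pju.djigr.
Mapping each syllable to C/V: /pjij/ → CCVC, /dje/ → CCV, /pju/ → CCV, /djigr/ → CCVCC.

CCVC.CCV.CCV.CCVCC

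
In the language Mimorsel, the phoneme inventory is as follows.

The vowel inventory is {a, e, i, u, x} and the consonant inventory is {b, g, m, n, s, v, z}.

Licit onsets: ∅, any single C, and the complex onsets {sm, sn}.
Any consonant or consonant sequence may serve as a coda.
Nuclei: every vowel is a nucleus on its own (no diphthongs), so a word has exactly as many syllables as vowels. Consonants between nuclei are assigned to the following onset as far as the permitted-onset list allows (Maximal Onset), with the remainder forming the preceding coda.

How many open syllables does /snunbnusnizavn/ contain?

Nuclei (vowels): u, u, i, a → 4 syllables.
σ1/σ2 boundary: /nbn/ splits as /nb/ + /n/ (/n/ is the longest suffix that is a licit onset).
σ2/σ3 boundary: cluster /sn/ — /sn/ is itself a permitted onset, so the whole cluster goes right; preceding coda = ∅.
σ3/σ4 boundary: /z/ is a single consonant, so it becomes the next onset.
Putting it together: snunb.nu.sni.zavn.
Classifying each syllable: /snunb/ (closed), /nu/ (open), /sni/ (open), /zavn/ (closed).
Open syllables: 2.

2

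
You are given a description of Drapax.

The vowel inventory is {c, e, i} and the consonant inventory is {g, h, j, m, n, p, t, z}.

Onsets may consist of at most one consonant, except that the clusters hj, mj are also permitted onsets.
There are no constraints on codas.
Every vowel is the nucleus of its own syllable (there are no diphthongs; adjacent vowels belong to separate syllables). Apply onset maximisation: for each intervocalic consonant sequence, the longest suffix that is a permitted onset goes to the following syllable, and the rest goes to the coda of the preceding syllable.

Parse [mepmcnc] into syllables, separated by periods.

mep.mc.nc

The vowels are e, c, c — 3 nuclei, so 3 syllables.
σ1/σ2 boundary: cluster /pm/ — the longest permitted-onset suffix is /m/; onset = /m/, preceding coda = /p/.
σ2/σ3 boundary: just /n/ — single C goes to the following onset.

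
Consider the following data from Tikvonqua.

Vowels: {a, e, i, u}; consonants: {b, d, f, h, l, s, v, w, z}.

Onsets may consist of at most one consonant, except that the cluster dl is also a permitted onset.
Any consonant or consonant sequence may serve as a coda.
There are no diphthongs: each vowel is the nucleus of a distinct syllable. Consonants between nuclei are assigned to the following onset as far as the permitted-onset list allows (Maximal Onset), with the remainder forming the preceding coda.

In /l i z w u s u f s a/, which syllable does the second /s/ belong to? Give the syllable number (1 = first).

4

Vowels present: i, u, u, a; each is a nucleus, giving 4 syllables.
Between /i/ (V1) and /u/ (V2): /zw/ splits as /z/ + /w/ (/w/ is the longest suffix that is a licit onset).
Between /u/ (V2) and /u/ (V3): just /s/ — single C goes to the following onset.
Between /u/ (V3) and /a/ (V4): /fs/ splits as /f/ + /s/ (/s/ is the longest suffix that is a licit onset).
Putting it together: liz.wu.suf.sa.
The second /s/ is in the onset of syllable 4 (/sa/).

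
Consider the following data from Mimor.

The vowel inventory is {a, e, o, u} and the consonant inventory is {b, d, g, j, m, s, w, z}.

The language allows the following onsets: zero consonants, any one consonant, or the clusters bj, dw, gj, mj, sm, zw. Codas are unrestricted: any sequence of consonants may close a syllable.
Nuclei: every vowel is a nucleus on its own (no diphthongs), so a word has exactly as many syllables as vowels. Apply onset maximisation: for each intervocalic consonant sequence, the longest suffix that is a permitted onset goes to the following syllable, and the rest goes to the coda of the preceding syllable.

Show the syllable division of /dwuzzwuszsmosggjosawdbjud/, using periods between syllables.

The vowels are u, u, o, o, a, u — 6 nuclei, so 6 syllables.
V1 /u/ – V2 /u/: /zzw/ splits as /z/ + /zw/ (/zw/ is the longest suffix that is a licit onset).
V2 /u/ – V3 /o/: cluster /szsm/ — the longest permitted-onset suffix is /sm/; onset = /sm/, preceding coda = /sz/.
V3 /o/ – V4 /o/: /sggj/ — longest licit onset from the right is /gj/, leaving /sg/ as coda.
V4 /o/ – V5 /a/: /s/ is a single consonant, so it becomes the next onset.
V5 /a/ – V6 /u/: cluster /wdbj/ — the longest permitted-onset suffix is /bj/; onset = /bj/, preceding coda = /wd/.

dwuz.zwusz.smosg.gjo.sawd.bjud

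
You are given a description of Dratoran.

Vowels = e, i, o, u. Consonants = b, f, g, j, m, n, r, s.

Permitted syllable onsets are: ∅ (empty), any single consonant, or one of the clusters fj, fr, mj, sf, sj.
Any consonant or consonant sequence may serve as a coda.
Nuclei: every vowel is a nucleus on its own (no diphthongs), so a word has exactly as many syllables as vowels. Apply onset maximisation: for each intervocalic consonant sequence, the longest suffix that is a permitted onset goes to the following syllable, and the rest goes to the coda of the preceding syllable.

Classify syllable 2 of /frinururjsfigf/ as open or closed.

open

Nuclei (vowels): i, u, u, i → 4 syllables.
Between /i/ (V1) and /u/ (V2): /n/ is a single consonant, so it becomes the next onset.
Between /u/ (V2) and /u/ (V3): /r/ is a single consonant, so it becomes the next onset.
Between /u/ (V3) and /i/ (V4): /rjsf/ — longest licit onset from the right is /sf/, leaving /rj/ as coda.
Putting it together: fri.nu.rurj.sfigf.
Syllable 2 is /nu/; it ends in its nucleus with no coda, so it is open.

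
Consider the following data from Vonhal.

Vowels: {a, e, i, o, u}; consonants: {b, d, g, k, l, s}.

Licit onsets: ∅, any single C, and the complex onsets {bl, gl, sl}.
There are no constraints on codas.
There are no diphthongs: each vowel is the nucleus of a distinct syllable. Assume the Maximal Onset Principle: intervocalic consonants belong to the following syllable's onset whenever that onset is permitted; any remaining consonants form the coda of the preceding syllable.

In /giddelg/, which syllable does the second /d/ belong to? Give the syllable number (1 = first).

Vowels present: i, e; each is a nucleus, giving 2 syllables.
V1 /i/ – V2 /e/: /dd/ — longest licit onset from the right is /d/, leaving /d/ as coda.
So the parse is gid.delg.
The second /d/ is in the onset of syllable 2 (/delg/).

2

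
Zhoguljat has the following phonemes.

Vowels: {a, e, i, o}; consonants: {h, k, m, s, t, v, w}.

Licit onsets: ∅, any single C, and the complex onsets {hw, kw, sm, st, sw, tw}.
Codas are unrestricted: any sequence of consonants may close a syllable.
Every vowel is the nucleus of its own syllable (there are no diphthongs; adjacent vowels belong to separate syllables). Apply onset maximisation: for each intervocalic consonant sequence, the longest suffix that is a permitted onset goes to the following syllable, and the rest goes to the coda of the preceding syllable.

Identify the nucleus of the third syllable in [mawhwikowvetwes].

o

The vowels are a, i, o, e, e — 5 nuclei, so 5 syllables.
The third nucleus (vowel 3 from the left) is /o/.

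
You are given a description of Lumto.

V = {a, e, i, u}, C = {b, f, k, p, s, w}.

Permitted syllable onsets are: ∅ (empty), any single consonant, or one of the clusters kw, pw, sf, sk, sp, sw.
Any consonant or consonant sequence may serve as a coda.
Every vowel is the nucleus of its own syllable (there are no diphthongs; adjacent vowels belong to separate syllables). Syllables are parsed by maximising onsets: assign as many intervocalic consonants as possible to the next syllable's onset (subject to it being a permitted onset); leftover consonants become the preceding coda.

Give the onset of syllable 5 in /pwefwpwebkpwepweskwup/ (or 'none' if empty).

Vowels present: e, e, e, e, u; each is a nucleus, giving 5 syllables.
Between /e/ (V1) and /e/ (V2): /fwpw/ — longest licit onset from the right is /pw/, leaving /fw/ as coda.
Between /e/ (V2) and /e/ (V3): cluster /bkpw/ — the longest permitted-onset suffix is /pw/; onset = /pw/, preceding coda = /bk/.
Between /e/ (V3) and /e/ (V4): cluster /pw/ — /pw/ is itself a permitted onset, so the whole cluster goes right; preceding coda = ∅.
Between /e/ (V4) and /u/ (V5): cluster /skw/ — the longest permitted-onset suffix is /kw/; onset = /kw/, preceding coda = /s/.
Putting it together: pwefw.pwebk.pwe.pwes.kwup.
Syllable 5 is /kwup/: onset /kw/, nucleus /u/, coda /p/.

kw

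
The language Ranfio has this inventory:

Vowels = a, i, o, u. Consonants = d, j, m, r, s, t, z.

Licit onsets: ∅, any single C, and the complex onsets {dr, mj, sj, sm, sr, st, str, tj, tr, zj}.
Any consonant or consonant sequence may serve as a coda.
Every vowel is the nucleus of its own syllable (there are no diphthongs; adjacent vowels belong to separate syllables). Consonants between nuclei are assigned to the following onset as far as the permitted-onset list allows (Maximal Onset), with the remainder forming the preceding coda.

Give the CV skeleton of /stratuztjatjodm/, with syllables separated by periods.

The vowels are a, u, a, o — 4 nuclei, so 4 syllables.
/a…u/ gap (V1→V2): /t/ → onset of the next syllable (single consonants are always licit onsets).
/u…a/ gap (V2→V3): /ztj/; trying suffixes from longest down, /tj/ is the first permitted one, so coda /z/ | onset /tj/.
/a…o/ gap (V3→V4): /tj/ — entire cluster is a permitted onset → onset /tj/, coda ∅.
Result: stra.tuz.tja.tjodm.
Mapping each syllable to C/V: /stra/ → CCCV, /tuz/ → CVC, /tja/ → CCV, /tjodm/ → CCVCC.

CCCV.CVC.CCV.CCVCC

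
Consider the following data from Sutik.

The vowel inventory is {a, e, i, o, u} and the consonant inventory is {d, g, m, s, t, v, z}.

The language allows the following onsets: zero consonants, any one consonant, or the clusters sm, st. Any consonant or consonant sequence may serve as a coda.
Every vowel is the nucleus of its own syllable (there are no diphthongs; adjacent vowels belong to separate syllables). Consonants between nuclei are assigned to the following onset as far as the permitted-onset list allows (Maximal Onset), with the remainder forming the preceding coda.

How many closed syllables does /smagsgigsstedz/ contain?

3

Vowels present: a, i, e; each is a nucleus, giving 3 syllables.
/a…i/ gap (V1→V2): /gsg/ — longest licit onset from the right is /g/, leaving /gs/ as coda.
/i…e/ gap (V2→V3): /gsst/ splits as /gs/ + /st/ (/st/ is the longest suffix that is a licit onset).
Syllabification: smags.gigs.stedz.
Classifying each syllable: /smags/ (closed), /gigs/ (closed), /stedz/ (closed).
Closed syllables: 3.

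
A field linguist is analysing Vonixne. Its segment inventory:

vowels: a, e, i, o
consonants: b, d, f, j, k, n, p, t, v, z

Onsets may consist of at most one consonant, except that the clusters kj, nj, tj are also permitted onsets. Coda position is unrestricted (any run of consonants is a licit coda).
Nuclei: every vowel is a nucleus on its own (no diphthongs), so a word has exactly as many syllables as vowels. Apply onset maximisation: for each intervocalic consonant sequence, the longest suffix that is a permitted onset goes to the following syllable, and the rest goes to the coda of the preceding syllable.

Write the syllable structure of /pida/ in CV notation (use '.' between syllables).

CV.CV

Nuclei (vowels): i, a → 2 syllables.
σ1/σ2 boundary: /d/ is a single consonant, so it becomes the next onset.
Syllabification: pi.da.
Mapping each syllable to C/V: /pi/ → CV, /da/ → CV.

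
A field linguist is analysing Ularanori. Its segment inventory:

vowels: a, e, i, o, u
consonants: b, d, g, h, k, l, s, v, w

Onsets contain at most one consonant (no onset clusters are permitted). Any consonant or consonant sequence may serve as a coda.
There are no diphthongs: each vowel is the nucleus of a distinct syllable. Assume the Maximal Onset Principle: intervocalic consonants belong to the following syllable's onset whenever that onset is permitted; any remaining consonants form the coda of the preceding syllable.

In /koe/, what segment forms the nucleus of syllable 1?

Nuclei (vowels): o, e → 2 syllables.
The first nucleus (vowel 1 from the left) is /o/.

o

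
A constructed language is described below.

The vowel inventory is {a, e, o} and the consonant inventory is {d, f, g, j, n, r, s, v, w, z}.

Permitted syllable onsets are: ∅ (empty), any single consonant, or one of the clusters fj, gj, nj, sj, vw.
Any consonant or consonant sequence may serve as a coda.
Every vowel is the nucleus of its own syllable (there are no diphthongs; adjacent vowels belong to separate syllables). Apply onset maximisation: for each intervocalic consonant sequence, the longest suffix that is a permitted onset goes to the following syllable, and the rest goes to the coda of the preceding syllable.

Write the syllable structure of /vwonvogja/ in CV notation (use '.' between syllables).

Nuclei (vowels): o, o, a → 3 syllables.
σ1/σ2 boundary: /nv/; trying suffixes from longest down, /v/ is the first permitted one, so coda /n/ | onset /v/.
σ2/σ3 boundary: /gj/ — entire cluster is a permitted onset → onset /gj/, coda ∅.
Putting it together: vwon.vo.gja.
Mapping each syllable to C/V: /vwon/ → CCVC, /vo/ → CV, /gja/ → CCV.

CCVC.CV.CCV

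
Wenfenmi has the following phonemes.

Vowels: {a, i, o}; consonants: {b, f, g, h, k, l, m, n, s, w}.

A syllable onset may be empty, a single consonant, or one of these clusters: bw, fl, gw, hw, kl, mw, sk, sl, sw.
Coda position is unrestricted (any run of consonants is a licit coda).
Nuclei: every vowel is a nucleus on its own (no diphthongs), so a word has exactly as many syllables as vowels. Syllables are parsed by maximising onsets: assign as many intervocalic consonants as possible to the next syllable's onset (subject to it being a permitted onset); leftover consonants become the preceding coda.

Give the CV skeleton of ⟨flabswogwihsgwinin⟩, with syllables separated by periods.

Nuclei (vowels): a, o, i, i, i → 5 syllables.
σ1/σ2 boundary: /bsw/ splits as /b/ + /sw/ (/sw/ is the longest suffix that is a licit onset).
σ2/σ3 boundary: cluster /gw/ — /gw/ is itself a permitted onset, so the whole cluster goes right; preceding coda = ∅.
σ3/σ4 boundary: /hsgw/ — longest licit onset from the right is /gw/, leaving /hs/ as coda.
σ4/σ5 boundary: /n/ is a single consonant, so it becomes the next onset.
Syllabification: flab.swo.gwihs.gwi.nin.
Mapping each syllable to C/V: /flab/ → CCVC, /swo/ → CCV, /gwihs/ → CCVCC, /gwi/ → CCV, /nin/ → CVC.

CCVC.CCV.CCVCC.CCV.CVC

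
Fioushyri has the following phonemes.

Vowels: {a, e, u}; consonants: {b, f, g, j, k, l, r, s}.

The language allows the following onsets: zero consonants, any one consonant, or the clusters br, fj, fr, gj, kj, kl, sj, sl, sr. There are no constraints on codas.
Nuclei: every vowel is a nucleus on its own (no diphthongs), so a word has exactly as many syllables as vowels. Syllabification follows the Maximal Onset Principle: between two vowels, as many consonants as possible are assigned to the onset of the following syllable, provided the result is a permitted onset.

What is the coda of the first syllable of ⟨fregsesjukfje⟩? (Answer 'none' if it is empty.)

g

Vowels present: e, e, u, e; each is a nucleus, giving 4 syllables.
Between /e/ (V1) and /e/ (V2): /gs/ — longest licit onset from the right is /s/, leaving /g/ as coda.
Between /e/ (V2) and /u/ (V3): cluster /sj/ — /sj/ is itself a permitted onset, so the whole cluster goes right; preceding coda = ∅.
Between /u/ (V3) and /e/ (V4): /kfj/; trying suffixes from longest down, /fj/ is the first permitted one, so coda /k/ | onset /fj/.
Result: freg.se.sjuk.fje.
Syllable 1 is /freg/: onset /fr/, nucleus /e/, coda /g/.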